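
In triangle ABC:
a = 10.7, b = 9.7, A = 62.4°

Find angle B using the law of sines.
a/sin(A) = b/sin(B)  ⇒  sin(B) = b·sin(A)/a = 9.7·sin(62.4°)/10.7
sin(62.4°) ≈ 0.886204
sin(B) ≈ 9.7·0.886204/10.7 ≈ 8.59617/10.7 ≈ 0.803381
B = arcsin(0.803381) ≈ 53.4542°
(Since b ≤ a we need B ≤ A, so the obtuse alternative 180° − 53.4542° ≈ 126.546° is rejected.)

B = 53.45°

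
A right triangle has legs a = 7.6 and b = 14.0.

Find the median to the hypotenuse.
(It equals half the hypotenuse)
Hypotenuse c = √(a² + b²) = √(57.76 + 196) = √253.76 ≈ 15.9298
Median to hypotenuse = c/2 ≈ 15.9298/2 ≈ 7.96492

Median = 7.965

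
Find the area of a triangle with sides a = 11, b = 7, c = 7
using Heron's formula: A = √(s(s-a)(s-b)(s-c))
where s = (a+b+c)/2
s = (11 + 7 + 7)/2 = 25/2 = 12.5
s − a = 1.5, s − b = 5.5, s − c = 5.5
s(s−a)(s−b)(s−c) = 12.5·1.5·5.5·5.5 = 567.1875
Area = √567.1875 ≈ 23.8157

s = 12.5, Area = 23.82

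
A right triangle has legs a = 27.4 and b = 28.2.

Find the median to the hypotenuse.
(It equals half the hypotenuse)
Hypotenuse c = √(a² + b²) = √(750.76 + 795.24) = √1546 ≈ 39.3192
Median to hypotenuse = c/2 ≈ 39.3192/2 ≈ 19.6596

Median = 19.66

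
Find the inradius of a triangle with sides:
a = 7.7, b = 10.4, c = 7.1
r = Area/s where s is the semi-perimeter.
s = (7.7 + 10.4 + 7.1)/2 = 25.2/2 = 12.6
Area = √(s(s−a)(s−b)(s−c)) = √(12.6·4.9·2.2·5.5) ≈ √747.054 ≈ 27.3323
r ≈ 27.3323/12.6 ≈ 2.16923

r = 2.169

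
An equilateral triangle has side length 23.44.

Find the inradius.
r = Area/s with s the semi-perimeter.
Area = (√3/4)·23.44² = (√3/4)·549.4336 ≈ 0.433013·549.4336 ≈ 237.912
s = 3·23.44/2 = 35.16
r ≈ 237.912/35.16 ≈ 6.76655
(Equivalently r = side/(2√3) = 23.44/3.4641 ≈ 6.76655.)

r = 6.767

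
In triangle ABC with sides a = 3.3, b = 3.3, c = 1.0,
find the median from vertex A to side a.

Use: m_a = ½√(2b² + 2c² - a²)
m_a = ½√(2·3.3² + 2·1.0² − 3.3²) = ½√(2·10.89 + 2·1 − 10.89) = ½√(21.78 + 2 − 10.89) = ½√12.89
√12.89 ≈ 3.59026, so m_a ≈ 1.79513

m_a = 1.795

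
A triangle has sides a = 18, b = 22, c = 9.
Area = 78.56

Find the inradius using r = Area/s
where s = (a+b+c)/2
s = (18 + 22 + 9)/2 = 49/2 = 24.5
r = Area/s = 78.56/24.5 ≈ 3.20653

r = 3.207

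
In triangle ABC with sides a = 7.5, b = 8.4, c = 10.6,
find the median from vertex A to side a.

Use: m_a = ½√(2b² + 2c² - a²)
m_a = ½√(2·8.4² + 2·10.6² − 7.5²) = ½√(2·70.56 + 2·112.36 − 56.25) = ½√(141.12 + 224.72 − 56.25) = ½√309.59
√309.59 ≈ 17.5952, so m_a ≈ 8.79758

m_a = 8.798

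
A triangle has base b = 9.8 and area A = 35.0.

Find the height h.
A = ½·b·h  ⇒  h = 2A/b = 2·35.0/9.8 = 70/9.8 ≈ 7.14286

h = 7.143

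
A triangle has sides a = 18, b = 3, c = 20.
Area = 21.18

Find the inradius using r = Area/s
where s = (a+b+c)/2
s = (18 + 3 + 20)/2 = 41/2 = 20.5
r = Area/s = 21.18/20.5 ≈ 1.03317

r = 1.033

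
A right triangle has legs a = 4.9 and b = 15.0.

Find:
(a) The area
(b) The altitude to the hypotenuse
(a) The legs are perpendicular, so Area = ½·a·b = ½·4.9·15.0 = ½·73.5 = 36.75
(b) Hypotenuse c = √(a² + b²) = √(24.01 + 225) = √249.01 ≈ 15.7801
    Area = ½·c·h_c  ⇒  h_c = 2·Area/c = 73.5/15.7801 ≈ 4.65778

Area = 36.75, h_c = 4.658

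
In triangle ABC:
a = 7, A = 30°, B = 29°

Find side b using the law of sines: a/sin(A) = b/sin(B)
a/sin(A) = b/sin(B)  ⇒  b = a·sin(B)/sin(A) = 7·sin(29°)/sin(30°)
sin(29°) ≈ 0.48481, sin(30°) ≈ 0.5
b ≈ 7·0.48481/0.5 ≈ 3.39367/0.5 ≈ 6.78733

b = 6.787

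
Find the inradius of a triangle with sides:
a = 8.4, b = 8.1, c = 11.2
r = Area/s where s is the semi-perimeter.
s = (8.4 + 8.1 + 11.2)/2 = 27.7/2 = 13.85
Area = √(s(s−a)(s−b)(s−c)) = √(13.85·5.45·5.75·2.65) ≈ √1150.16 ≈ 33.9141
r ≈ 33.9141/13.85 ≈ 2.44867

r = 2.449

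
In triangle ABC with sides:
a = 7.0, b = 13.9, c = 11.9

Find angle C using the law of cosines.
c² = a² + b² − 2ab·cos(C)  ⇒  cos(C) = (a² + b² − c²)/(2ab)
cos(C) = (7.0² + 13.9² − 11.9²)/(2·7.0·13.9) = (49 + 193.21 − 141.61)/194.6 = 100.6/194.6 ≈ 0.516958
C = arccos(0.516958) ≈ 58.8716°

C = 58.87°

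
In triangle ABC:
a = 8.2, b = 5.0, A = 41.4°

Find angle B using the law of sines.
a/sin(A) = b/sin(B)  ⇒  sin(B) = b·sin(A)/a = 5.0·sin(41.4°)/8.2
sin(41.4°) ≈ 0.661312
sin(B) ≈ 5.0·0.661312/8.2 ≈ 3.30656/8.2 ≈ 0.403239
B = arcsin(0.403239) ≈ 23.7808°
(Since b ≤ a we need B ≤ A, so the obtuse alternative 180° − 23.7808° ≈ 156.219° is rejected.)

B = 23.78°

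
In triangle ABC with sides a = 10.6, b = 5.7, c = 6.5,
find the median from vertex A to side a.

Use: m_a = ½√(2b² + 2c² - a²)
m_a = ½√(2·5.7² + 2·6.5² − 10.6²) = ½√(2·32.49 + 2·42.25 − 112.36) = ½√(64.98 + 84.5 − 112.36) = ½√37.12
√37.12 ≈ 6.09262, so m_a ≈ 3.04631

m_a = 3.046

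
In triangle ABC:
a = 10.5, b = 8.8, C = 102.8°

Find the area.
Two sides and the included angle (SAS): A = ½·a·b·sin(C) = ½·10.5·8.8·sin(102.8°)
sin(102.8°) ≈ 0.975149
A ≈ ½·92.4·0.975149 = 46.2·0.975149 ≈ 45.0519

Area = 45.05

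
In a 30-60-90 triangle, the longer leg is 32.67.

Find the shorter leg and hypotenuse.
In a 30-60-90 triangle the sides are in ratio 1 : √3 : 2, so short leg = long leg/√3 and hypotenuse = 2·(short leg).
Short leg = 32.67/√3 ≈ 32.67/1.73205 ≈ 18.862
Hypotenuse = 2·18.862 ≈ 37.7241

Short leg = 18.86, Hypotenuse = 37.72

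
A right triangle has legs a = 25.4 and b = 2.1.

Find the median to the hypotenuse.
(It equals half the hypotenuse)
Hypotenuse c = √(a² + b²) = √(645.16 + 4.41) = √649.57 ≈ 25.4867
Median to hypotenuse = c/2 ≈ 25.4867/2 ≈ 12.7433

Median = 12.74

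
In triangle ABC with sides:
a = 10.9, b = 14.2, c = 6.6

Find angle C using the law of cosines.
c² = a² + b² − 2ab·cos(C)  ⇒  cos(C) = (a² + b² − c²)/(2ab)
cos(C) = (10.9² + 14.2² − 6.6²)/(2·10.9·14.2) = (118.81 + 201.64 − 43.56)/309.56 = 276.89/309.56 ≈ 0.894463
C = arccos(0.894463) ≈ 26.5604°

C = 26.56°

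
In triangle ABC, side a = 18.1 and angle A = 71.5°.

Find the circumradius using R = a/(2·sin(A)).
R = a/(2·sin(A)) = 18.1/(2·sin(71.5°))
sin(71.5°) ≈ 0.948324
R ≈ 18.1/(2·0.948324) = 18.1/1.89665 ≈ 9.54316

R = 9.543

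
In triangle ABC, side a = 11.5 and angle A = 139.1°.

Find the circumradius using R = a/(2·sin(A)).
R = a/(2·sin(A)) = 11.5/(2·sin(139.1°))
sin(139.1°) ≈ 0.654741
R ≈ 11.5/(2·0.654741) = 11.5/1.30948 ≈ 8.7821

R = 8.782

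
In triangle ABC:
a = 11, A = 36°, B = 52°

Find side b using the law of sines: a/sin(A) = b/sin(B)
a/sin(A) = b/sin(B)  ⇒  b = a·sin(B)/sin(A) = 11·sin(52°)/sin(36°)
sin(52°) ≈ 0.788011, sin(36°) ≈ 0.587785
b ≈ 11·0.788011/0.587785 ≈ 8.66812/0.587785 ≈ 14.7471

b = 14.75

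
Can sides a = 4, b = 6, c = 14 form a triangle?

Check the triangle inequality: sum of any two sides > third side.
a + b vs c: 4 + 6 = 10 ≤ 14  ✗
a + c vs b: 4 + 14 = 18 > 6  ✓
b + c vs a: 6 + 14 = 20 > 4  ✓

No: 4 + 6 = 10 is not > 14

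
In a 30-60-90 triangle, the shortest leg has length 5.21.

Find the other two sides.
In a 30-60-90 triangle the sides are in ratio 1 : √3 : 2 (short leg : long leg : hypotenuse).
Long leg = 5.21·√3 ≈ 5.21·1.73205 ≈ 9.02398
Hypotenuse = 2·5.21 = 10.42

Long leg = 5.21√3 = 9.024, Hypotenuse = 10.42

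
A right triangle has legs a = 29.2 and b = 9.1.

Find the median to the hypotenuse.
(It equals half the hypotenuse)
Hypotenuse c = √(a² + b²) = √(852.64 + 82.81) = √935.45 ≈ 30.5851
Median to hypotenuse = c/2 ≈ 30.5851/2 ≈ 15.2926

Median = 15.29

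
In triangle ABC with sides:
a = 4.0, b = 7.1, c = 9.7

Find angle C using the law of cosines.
c² = a² + b² − 2ab·cos(C)  ⇒  cos(C) = (a² + b² − c²)/(2ab)
cos(C) = (4.0² + 7.1² − 9.7²)/(2·4.0·7.1) = (16 + 50.41 − 94.09)/56.8 = -27.68/56.8 ≈ -0.487324
C = arccos(-0.487324) ≈ 119.165°

C = 119.2°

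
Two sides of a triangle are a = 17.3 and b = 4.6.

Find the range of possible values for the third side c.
Triangle inequality: |a − b| < c < a + b
|a − b| = |17.3 − 4.6| = 12.7
a + b = 17.3 + 4.6 = 21.9

12.7 < c < 21.9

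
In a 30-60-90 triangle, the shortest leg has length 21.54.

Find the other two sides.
In a 30-60-90 triangle the sides are in ratio 1 : √3 : 2 (short leg : long leg : hypotenuse).
Long leg = 21.54·√3 ≈ 21.54·1.73205 ≈ 37.3084
Hypotenuse = 2·21.54 = 43.08

Long leg = 21.54√3 = 37.31, Hypotenuse = 43.08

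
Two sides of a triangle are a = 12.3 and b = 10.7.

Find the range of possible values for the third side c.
Triangle inequality: |a − b| < c < a + b
|a − b| = |12.3 − 10.7| = 1.6
a + b = 12.3 + 10.7 = 23

1.6 < c < 23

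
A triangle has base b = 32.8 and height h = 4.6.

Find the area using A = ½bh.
A = ½·b·h = ½·32.8·4.6 = ½·150.88 = 75.44

Area = 75.44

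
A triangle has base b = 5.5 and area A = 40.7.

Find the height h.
A = ½·b·h  ⇒  h = 2A/b = 2·40.7/5.5 = 81.4/5.5 ≈ 14.8

h = 14.8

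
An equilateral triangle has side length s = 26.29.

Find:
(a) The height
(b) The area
(a) The height splits the triangle into two 30-60-90 halves: h = s·√3/2 = 26.29·1.73205/2 ≈ 45.5356/2 ≈ 22.7678
(b) Area = (√3/4)·s² = (√3/4)·26.29² = (√3/4)·691.1641 ≈ 0.433013·691.1641 ≈ 299.283

Height = 22.77, Area = 299.3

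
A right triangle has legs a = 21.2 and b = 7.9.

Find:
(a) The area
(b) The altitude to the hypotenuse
(a) The legs are perpendicular, so Area = ½·a·b = ½·21.2·7.9 = ½·167.48 = 83.74
(b) Hypotenuse c = √(a² + b²) = √(449.44 + 62.41) = √511.85 ≈ 22.6241
    Area = ½·c·h_c  ⇒  h_c = 2·Area/c = 167.48/22.6241 ≈ 7.40272

Area = 83.74, h_c = 7.403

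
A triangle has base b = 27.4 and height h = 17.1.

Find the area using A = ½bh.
A = ½·b·h = ½·27.4·17.1 = ½·468.54 = 234.27

Area = 234.27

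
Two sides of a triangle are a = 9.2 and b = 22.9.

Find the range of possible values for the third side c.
Triangle inequality: |a − b| < c < a + b
|a − b| = |9.2 − 22.9| = 13.7
a + b = 9.2 + 22.9 = 32.1

13.7 < c < 32.1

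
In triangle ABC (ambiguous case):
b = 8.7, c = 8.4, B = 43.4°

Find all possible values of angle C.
b/sin(B) = c/sin(C)  ⇒  sin(C) = c·sin(B)/b = 8.4·sin(43.4°)/8.7
sin(43.4°) ≈ 0.687088
sin(C) ≈ 8.4·0.687088/8.7 ≈ 5.77154/8.7 ≈ 0.663395
Candidate 1: C₁ = arcsin(0.663395) ≈ 41.5593°  →  A = 180° − 43.4° − 41.5593° ≈ 95.0407° > 0, valid
Candidate 2: C₂ = 180° − C₁ ≈ 138.441°  →  A = 180° − 43.4° − 138.441° ≈ -1.8407° ≤ 0, not a valid triangle

C = 41.56° (one solution)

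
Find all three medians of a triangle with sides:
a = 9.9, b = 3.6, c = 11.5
Median formula: m_a = ½√(2b² + 2c² − a²) (and cyclically). a² = 98.01, b² = 12.96, c² = 132.25.
m_a = ½√(2·12.96 + 2·132.25 − 98.01) = ½√192.41 ≈ ½·13.8712 ≈ 6.9356
m_b = ½√(2·98.01 + 2·132.25 − 12.96) = ½√447.56 ≈ ½·21.1556 ≈ 10.5778
m_c = ½√(2·98.01 + 2·12.96 − 132.25) = ½√89.69 ≈ ½·9.47048 ≈ 4.73524

m_a = 6.936, m_b = 10.58, m_c = 4.735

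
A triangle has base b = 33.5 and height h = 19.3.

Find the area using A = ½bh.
A = ½·b·h = ½·33.5·19.3 = ½·646.55 = 323.275

Area = 323.275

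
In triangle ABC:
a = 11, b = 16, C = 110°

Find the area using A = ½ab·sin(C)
A = ½·a·b·sin(C) = ½·11·16·sin(110°)
sin(110°) ≈ 0.939693
A ≈ ½·176·0.939693 = 88·0.939693 ≈ 82.693

Area = 82.69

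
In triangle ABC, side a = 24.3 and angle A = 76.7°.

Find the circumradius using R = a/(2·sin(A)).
R = a/(2·sin(A)) = 24.3/(2·sin(76.7°))
sin(76.7°) ≈ 0.973179
R ≈ 24.3/(2·0.973179) = 24.3/1.94636 ≈ 12.4849

R = 12.48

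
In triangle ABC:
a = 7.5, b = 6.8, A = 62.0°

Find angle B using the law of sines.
a/sin(A) = b/sin(B)  ⇒  sin(B) = b·sin(A)/a = 6.8·sin(62.0°)/7.5
sin(62.0°) ≈ 0.882948
sin(B) ≈ 6.8·0.882948/7.5 ≈ 6.00404/7.5 ≈ 0.800539
B = arcsin(0.800539) ≈ 53.1816°
(Since b ≤ a we need B ≤ A, so the obtuse alternative 180° − 53.1816° ≈ 126.818° is rejected.)

B = 53.18°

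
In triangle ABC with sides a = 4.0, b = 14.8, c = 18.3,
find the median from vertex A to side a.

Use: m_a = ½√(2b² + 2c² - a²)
m_a = ½√(2·14.8² + 2·18.3² − 4.0²) = ½√(2·219.04 + 2·334.89 − 16) = ½√(438.08 + 669.78 − 16) = ½√1091.86
√1091.86 ≈ 33.0433, so m_a ≈ 16.5217

m_a = 16.52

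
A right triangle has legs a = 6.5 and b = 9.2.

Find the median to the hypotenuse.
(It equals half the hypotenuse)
Hypotenuse c = √(a² + b²) = √(42.25 + 84.64) = √126.89 ≈ 11.2645
Median to hypotenuse = c/2 ≈ 11.2645/2 ≈ 5.63227

Median = 5.632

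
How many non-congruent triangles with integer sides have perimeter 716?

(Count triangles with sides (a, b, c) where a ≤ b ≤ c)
Let a ≤ b ≤ c with a + b + c = 716. The only binding inequality is a + b > c, i.e. 716 − c > c, so c < 716/2; and c ≥ 716/3 since c is the largest side.
So 239 ≤ c ≤ 357. For each c, b runs from ⌈(716 − c)/2⌉ up to c (then a = 716 − b − c satisfies 1 ≤ a ≤ b automatically), giving c − ⌈(716 − c)/2⌉ + 1 choices.
Summing over c: 1 + 3 + 4 + 6 + … + 177 + 178  (119 terms, c = 239, …, 357) = 10680
Check (closed form: nearest integer to p²/48 for even p, (p+3)²/48 for odd p): 716²/48 = 512656/48 ≈ 10680.33 → 10680

10680 triangles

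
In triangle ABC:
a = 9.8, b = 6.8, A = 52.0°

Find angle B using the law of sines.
a/sin(A) = b/sin(B)  ⇒  sin(B) = b·sin(A)/a = 6.8·sin(52.0°)/9.8
sin(52.0°) ≈ 0.788011
sin(B) ≈ 6.8·0.788011/9.8 ≈ 5.35847/9.8 ≈ 0.546783
B = arcsin(0.546783) ≈ 33.1466°
(Since b ≤ a we need B ≤ A, so the obtuse alternative 180° − 33.1466° ≈ 146.853° is rejected.)

B = 33.15°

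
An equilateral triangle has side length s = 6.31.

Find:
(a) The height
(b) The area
(a) The height splits the triangle into two 30-60-90 halves: h = s·√3/2 = 6.31·1.73205/2 ≈ 10.9292/2 ≈ 5.46462
(b) Area = (√3/4)·s² = (√3/4)·6.31² = (√3/4)·39.8161 ≈ 0.433013·39.8161 ≈ 17.2409

Height = 5.465, Area = 17.24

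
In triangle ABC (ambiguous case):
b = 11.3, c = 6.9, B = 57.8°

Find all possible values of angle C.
b/sin(B) = c/sin(C)  ⇒  sin(C) = c·sin(B)/b = 6.9·sin(57.8°)/11.3
sin(57.8°) ≈ 0.846193
sin(C) ≈ 6.9·0.846193/11.3 ≈ 5.83873/11.3 ≈ 0.516702
Candidate 1: C₁ = arcsin(0.516702) ≈ 31.1113°  →  A = 180° − 57.8° − 31.1113° ≈ 91.0887° > 0, valid
Candidate 2: C₂ = 180° − C₁ ≈ 148.889°  →  A = 180° − 57.8° − 148.889° ≈ -26.6887° ≤ 0, not a valid triangle

C = 31.11° (one solution)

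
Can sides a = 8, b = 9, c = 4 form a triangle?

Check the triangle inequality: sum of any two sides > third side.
a + b vs c: 8 + 9 = 17 > 4  ✓
a + c vs b: 8 + 4 = 12 > 9  ✓
b + c vs a: 9 + 4 = 13 > 8  ✓

Yes, triangle inequality satisfied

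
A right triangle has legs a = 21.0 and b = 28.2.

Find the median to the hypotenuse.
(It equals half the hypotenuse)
Hypotenuse c = √(a² + b²) = √(441 + 795.24) = √1236.24 ≈ 35.1602
Median to hypotenuse = c/2 ≈ 35.1602/2 ≈ 17.5801

Median = 17.58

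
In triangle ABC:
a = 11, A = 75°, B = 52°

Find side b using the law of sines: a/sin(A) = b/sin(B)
a/sin(A) = b/sin(B)  ⇒  b = a·sin(B)/sin(A) = 11·sin(52°)/sin(75°)
sin(52°) ≈ 0.788011, sin(75°) ≈ 0.965926
b ≈ 11·0.788011/0.965926 ≈ 8.66812/0.965926 ≈ 8.9739

b = 8.974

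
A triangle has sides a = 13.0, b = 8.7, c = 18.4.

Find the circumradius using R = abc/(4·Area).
First find the area with Heron's formula.
s = (13.0 + 8.7 + 18.4)/2 = 20.05
Area = √(s(s−a)(s−b)(s−c)) = √(20.05·7.05·11.35·1.65) ≈ √2647.18 ≈ 51.4507
abc = 13.0·8.7·18.4 = 2081.04
R = abc/(4·Area) ≈ 2081.04/(4·51.4507) = 2081.04/205.803 ≈ 10.1118

R = 10.11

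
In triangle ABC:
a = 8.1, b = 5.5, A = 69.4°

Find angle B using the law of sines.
a/sin(A) = b/sin(B)  ⇒  sin(B) = b·sin(A)/a = 5.5·sin(69.4°)/8.1
sin(69.4°) ≈ 0.93606
sin(B) ≈ 5.5·0.93606/8.1 ≈ 5.14833/8.1 ≈ 0.635596
B = arcsin(0.635596) ≈ 39.4642°
(Since b ≤ a we need B ≤ A, so the obtuse alternative 180° − 39.4642° ≈ 140.536° is rejected.)

B = 39.46°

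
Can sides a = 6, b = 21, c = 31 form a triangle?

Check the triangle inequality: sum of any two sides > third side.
a + b vs c: 6 + 21 = 27 ≤ 31  ✗
a + c vs b: 6 + 31 = 37 > 21  ✓
b + c vs a: 21 + 31 = 52 > 6  ✓

No: 6 + 21 = 27 is not > 31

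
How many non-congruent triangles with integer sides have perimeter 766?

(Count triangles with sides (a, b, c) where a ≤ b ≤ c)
Let a ≤ b ≤ c with a + b + c = 766. The only binding inequality is a + b > c, i.e. 766 − c > c, so c < 766/2; and c ≥ 766/3 since c is the largest side.
So 256 ≤ c ≤ 382. For each c, b runs from ⌈(766 − c)/2⌉ up to c (then a = 766 − b − c satisfies 1 ≤ a ≤ b automatically), giving c − ⌈(766 − c)/2⌉ + 1 choices.
Summing over c: 2 + 3 + 5 + 6 + … + 189 + 191  (127 terms, c = 256, …, 382) = 12224
Check (closed form: nearest integer to p²/48 for even p, (p+3)²/48 for odd p): 766²/48 = 586756/48 ≈ 12224.08 → 12224

12224 triangles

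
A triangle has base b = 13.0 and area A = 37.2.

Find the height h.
A = ½·b·h  ⇒  h = 2A/b = 2·37.2/13.0 = 74.4/13.0 ≈ 5.72308

h = 5.723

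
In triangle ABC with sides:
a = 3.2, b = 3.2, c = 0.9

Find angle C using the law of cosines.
c² = a² + b² − 2ab·cos(C)  ⇒  cos(C) = (a² + b² − c²)/(2ab)
cos(C) = (3.2² + 3.2² − 0.9²)/(2·3.2·3.2) = (10.24 + 10.24 − 0.81)/20.48 = 19.67/20.48 ≈ 0.960449
C = arccos(0.960449) ≈ 16.168°

C = 16.17°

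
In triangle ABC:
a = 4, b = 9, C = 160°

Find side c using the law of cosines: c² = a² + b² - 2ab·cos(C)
c² = 4² + 9² − 2·4·9·cos(160°)
cos(160°) ≈ -0.939693
c² ≈ 16 + 81 − 72·(-0.939693) ≈ 97 + 67.6579 ≈ 164.658
c ≈ √164.658 ≈ 12.8319

c = 12.83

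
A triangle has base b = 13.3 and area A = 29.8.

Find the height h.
A = ½·b·h  ⇒  h = 2A/b = 2·29.8/13.3 = 59.6/13.3 ≈ 4.4812

h = 4.481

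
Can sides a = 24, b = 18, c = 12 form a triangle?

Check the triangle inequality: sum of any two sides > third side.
a + b vs c: 24 + 18 = 42 > 12  ✓
a + c vs b: 24 + 12 = 36 > 18  ✓
b + c vs a: 18 + 12 = 30 > 24  ✓

Yes, triangle inequality satisfied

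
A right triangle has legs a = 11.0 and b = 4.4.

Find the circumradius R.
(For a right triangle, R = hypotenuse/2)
Hypotenuse c = √(a² + b²) = √(121 + 19.36) = √140.36 ≈ 11.8474
R = c/2 ≈ 11.8474/2 ≈ 5.92368

R = 5.924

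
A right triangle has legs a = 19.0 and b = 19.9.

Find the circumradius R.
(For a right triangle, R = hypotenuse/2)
Hypotenuse c = √(a² + b²) = √(361 + 396.01) = √757.01 ≈ 27.5138
R = c/2 ≈ 27.5138/2 ≈ 13.7569

R = 13.76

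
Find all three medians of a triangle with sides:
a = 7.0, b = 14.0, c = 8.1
Median formula: m_a = ½√(2b² + 2c² − a²) (and cyclically). a² = 49, b² = 196, c² = 65.61.
m_a = ½√(2·196 + 2·65.61 − 49) = ½√474.22 ≈ ½·21.7766 ≈ 10.8883
m_b = ½√(2·49 + 2·65.61 − 196) = ½√33.22 ≈ ½·5.76368 ≈ 2.88184
m_c = ½√(2·49 + 2·196 − 65.61) = ½√424.39 ≈ ½·20.6007 ≈ 10.3004

m_a = 10.89, m_b = 2.882, m_c = 10.3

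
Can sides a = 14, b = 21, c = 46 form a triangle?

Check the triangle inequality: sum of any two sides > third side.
a + b vs c: 14 + 21 = 35 ≤ 46  ✗
a + c vs b: 14 + 46 = 60 > 21  ✓
b + c vs a: 21 + 46 = 67 > 14  ✓

No: 14 + 21 = 35 is not > 46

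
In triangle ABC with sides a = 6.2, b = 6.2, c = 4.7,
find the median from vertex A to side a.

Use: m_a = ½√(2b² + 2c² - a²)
m_a = ½√(2·6.2² + 2·4.7² − 6.2²) = ½√(2·38.44 + 2·22.09 − 38.44) = ½√(76.88 + 44.18 − 38.44) = ½√82.62
√82.62 ≈ 9.08955, so m_a ≈ 4.54478

m_a = 4.545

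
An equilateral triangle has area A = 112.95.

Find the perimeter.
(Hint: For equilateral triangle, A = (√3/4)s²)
A = (√3/4)s²  ⇒  s² = 4A/√3 = 4·112.95/√3 = 451.8/1.73205 ≈ 260.847
s ≈ √260.847 ≈ 16.1508
Perimeter = 3s ≈ 3·16.1508 ≈ 48.4523

Perimeter = 48.45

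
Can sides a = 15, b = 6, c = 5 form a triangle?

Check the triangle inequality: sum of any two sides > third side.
a + b vs c: 15 + 6 = 21 > 5  ✓
a + c vs b: 15 + 5 = 20 > 6  ✓
b + c vs a: 6 + 5 = 11 ≤ 15  ✗

No: 6 + 5 = 11 is not > 15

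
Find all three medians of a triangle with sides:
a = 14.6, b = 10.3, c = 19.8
Median formula: m_a = ½√(2b² + 2c² − a²) (and cyclically). a² = 213.16, b² = 106.09, c² = 392.04.
m_a = ½√(2·106.09 + 2·392.04 − 213.16) = ½√783.1 ≈ ½·27.9839 ≈ 13.992
m_b = ½√(2·213.16 + 2·392.04 − 106.09) = ½√1104.31 ≈ ½·33.2312 ≈ 16.6156
m_c = ½√(2·213.16 + 2·106.09 − 392.04) = ½√246.46 ≈ ½·15.699 ≈ 7.84952

m_a = 13.99, m_b = 16.62, m_c = 7.85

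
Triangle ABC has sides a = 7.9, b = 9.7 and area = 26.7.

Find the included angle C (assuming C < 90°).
Area = ½·a·b·sin(C)  ⇒  sin(C) = 2·Area/(a·b) = 2·26.7/(7.9·9.7) = 53.4/76.63 ≈ 0.696855
C = arcsin(0.696855) ≈ 44.1752° (taking the acute solution since C < 90°)

C = 44.18°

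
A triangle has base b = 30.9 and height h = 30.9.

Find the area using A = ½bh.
A = ½·b·h = ½·30.9·30.9 = ½·954.81 = 477.405

Area = 477.405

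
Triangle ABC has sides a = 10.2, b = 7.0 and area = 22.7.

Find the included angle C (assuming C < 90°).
Area = ½·a·b·sin(C)  ⇒  sin(C) = 2·Area/(a·b) = 2·22.7/(10.2·7.0) = 45.4/71.4 ≈ 0.635854
C = arcsin(0.635854) ≈ 39.4834° (taking the acute solution since C < 90°)

C = 39.48°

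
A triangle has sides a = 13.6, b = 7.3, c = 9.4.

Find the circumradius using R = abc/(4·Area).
First find the area with Heron's formula.
s = (13.6 + 7.3 + 9.4)/2 = 15.15
Area = √(s(s−a)(s−b)(s−c)) = √(15.15·1.55·7.85·5.75) ≈ √1059.94 ≈ 32.5567
abc = 13.6·7.3·9.4 = 933.232
R = abc/(4·Area) ≈ 933.232/(4·32.5567) = 933.232/130.227 ≈ 7.1662

R = 7.166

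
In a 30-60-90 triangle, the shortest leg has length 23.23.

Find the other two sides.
In a 30-60-90 triangle the sides are in ratio 1 : √3 : 2 (short leg : long leg : hypotenuse).
Long leg = 23.23·√3 ≈ 23.23·1.73205 ≈ 40.2355
Hypotenuse = 2·23.23 = 46.46

Long leg = 23.23√3 = 40.24, Hypotenuse = 46.46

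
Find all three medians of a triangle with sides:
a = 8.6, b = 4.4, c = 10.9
Median formula: m_a = ½√(2b² + 2c² − a²) (and cyclically). a² = 73.96, b² = 19.36, c² = 118.81.
m_a = ½√(2·19.36 + 2·118.81 − 73.96) = ½√202.38 ≈ ½·14.226 ≈ 7.11302
m_b = ½√(2·73.96 + 2·118.81 − 19.36) = ½√366.18 ≈ ½·19.1358 ≈ 9.56792
m_c = ½√(2·73.96 + 2·19.36 − 118.81) = ½√67.83 ≈ ½·8.2359 ≈ 4.11795

m_a = 7.113, m_b = 9.568, m_c = 4.118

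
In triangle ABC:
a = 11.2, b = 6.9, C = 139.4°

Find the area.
Two sides and the included angle (SAS): A = ½·a·b·sin(C) = ½·11.2·6.9·sin(139.4°)
sin(139.4°) ≈ 0.650774
A ≈ ½·77.28·0.650774 = 38.64·0.650774 ≈ 25.1459

Area = 25.15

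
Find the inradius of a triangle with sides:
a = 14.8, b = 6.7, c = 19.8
r = Area/s where s is the semi-perimeter.
s = (14.8 + 6.7 + 19.8)/2 = 41.3/2 = 20.65
Area = √(s(s−a)(s−b)(s−c)) = √(20.65·5.85·13.95·0.85) ≈ √1432.42 ≈ 37.8473
r ≈ 37.8473/20.65 ≈ 1.8328

r = 1.833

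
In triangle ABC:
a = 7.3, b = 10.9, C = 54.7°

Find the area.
Two sides and the included angle (SAS): A = ½·a·b·sin(C) = ½·7.3·10.9·sin(54.7°)
sin(54.7°) ≈ 0.816138
A ≈ ½·79.57·0.816138 = 39.785·0.816138 ≈ 32.47

Area = 32.47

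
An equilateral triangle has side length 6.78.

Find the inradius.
r = Area/s with s the semi-perimeter.
Area = (√3/4)·6.78² = (√3/4)·45.9684 ≈ 0.433013·45.9684 ≈ 19.9049
s = 3·6.78/2 = 10.17
r ≈ 19.9049/10.17 ≈ 1.95722
(Equivalently r = side/(2√3) = 6.78/3.4641 ≈ 1.95722.)

r = 1.957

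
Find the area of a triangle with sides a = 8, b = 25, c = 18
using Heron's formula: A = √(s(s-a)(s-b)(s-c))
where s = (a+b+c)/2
s = (8 + 25 + 18)/2 = 51/2 = 25.5
s − a = 17.5, s − b = 0.5, s − c = 7.5
s(s−a)(s−b)(s−c) = 25.5·17.5·0.5·7.5 = 1673.4375
Area = √1673.4375 ≈ 40.9077

s = 25.5, Area = 40.91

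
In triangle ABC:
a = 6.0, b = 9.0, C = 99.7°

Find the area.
Two sides and the included angle (SAS): A = ½·a·b·sin(C) = ½·6.0·9.0·sin(99.7°)
sin(99.7°) ≈ 0.985703
A ≈ ½·54·0.985703 = 27·0.985703 ≈ 26.614

Area = 26.61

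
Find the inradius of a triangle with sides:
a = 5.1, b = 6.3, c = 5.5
r = Area/s where s is the semi-perimeter.
s = (5.1 + 6.3 + 5.5)/2 = 16.9/2 = 8.45
Area = √(s(s−a)(s−b)(s−c)) = √(8.45·3.35·2.15·2.95) ≈ √179.54 ≈ 13.3993
r ≈ 13.3993/8.45 ≈ 1.58571

r = 1.586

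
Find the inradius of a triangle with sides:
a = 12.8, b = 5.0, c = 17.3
r = Area/s where s is the semi-perimeter.
s = (12.8 + 5.0 + 17.3)/2 = 35.1/2 = 17.55
Area = √(s(s−a)(s−b)(s−c)) = √(17.55·4.75·12.55·0.25) ≈ √261.55 ≈ 16.1725
r ≈ 16.1725/17.55 ≈ 0.92151

r = 0.9215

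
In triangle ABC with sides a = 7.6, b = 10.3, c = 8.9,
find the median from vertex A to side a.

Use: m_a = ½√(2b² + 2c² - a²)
m_a = ½√(2·10.3² + 2·8.9² − 7.6²) = ½√(2·106.09 + 2·79.21 − 57.76) = ½√(212.18 + 158.42 − 57.76) = ½√312.84
√312.84 ≈ 17.6873, so m_a ≈ 8.84364

m_a = 8.844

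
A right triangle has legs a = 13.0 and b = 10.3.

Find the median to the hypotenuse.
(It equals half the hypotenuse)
Hypotenuse c = √(a² + b²) = √(169 + 106.09) = √275.09 ≈ 16.5858
Median to hypotenuse = c/2 ≈ 16.5858/2 ≈ 8.29292

Median = 8.293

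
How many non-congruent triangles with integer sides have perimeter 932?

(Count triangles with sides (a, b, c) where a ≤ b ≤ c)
Let a ≤ b ≤ c with a + b + c = 932. The only binding inequality is a + b > c, i.e. 932 − c > c, so c < 932/2; and c ≥ 932/3 since c is the largest side.
So 311 ≤ c ≤ 465. For each c, b runs from ⌈(932 − c)/2⌉ up to c (then a = 932 − b − c satisfies 1 ≤ a ≤ b automatically), giving c − ⌈(932 − c)/2⌉ + 1 choices.
Summing over c: 1 + 3 + 4 + 6 + … + 231 + 232  (155 terms, c = 311, …, 465) = 18096
Check (closed form: nearest integer to p²/48 for even p, (p+3)²/48 for odd p): 932²/48 = 868624/48 ≈ 18096.33 → 18096

18096 triangles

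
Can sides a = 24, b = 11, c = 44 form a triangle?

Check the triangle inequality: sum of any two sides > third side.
a + b vs c: 24 + 11 = 35 ≤ 44  ✗
a + c vs b: 24 + 44 = 68 > 11  ✓
b + c vs a: 11 + 44 = 55 > 24  ✓

No: 24 + 11 = 35 is not > 44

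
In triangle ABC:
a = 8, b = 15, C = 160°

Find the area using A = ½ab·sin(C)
A = ½·a·b·sin(C) = ½·8·15·sin(160°)
sin(160°) ≈ 0.34202
A ≈ ½·120·0.34202 = 60·0.34202 ≈ 20.5212

Area = 20.52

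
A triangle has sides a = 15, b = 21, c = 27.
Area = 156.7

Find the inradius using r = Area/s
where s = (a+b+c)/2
s = (15 + 21 + 27)/2 = 63/2 = 31.5
r = Area/s = 156.7/31.5 ≈ 4.9746

r = 4.975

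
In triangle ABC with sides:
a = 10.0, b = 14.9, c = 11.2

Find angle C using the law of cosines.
c² = a² + b² − 2ab·cos(C)  ⇒  cos(C) = (a² + b² − c²)/(2ab)
cos(C) = (10.0² + 14.9² − 11.2²)/(2·10.0·14.9) = (100 + 222.01 − 125.44)/298 = 196.57/298 ≈ 0.659631
C = arccos(0.659631) ≈ 48.7283°

C = 48.73°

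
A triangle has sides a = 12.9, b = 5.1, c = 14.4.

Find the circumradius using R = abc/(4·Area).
First find the area with Heron's formula.
s = (12.9 + 5.1 + 14.4)/2 = 16.2
Area = √(s(s−a)(s−b)(s−c)) = √(16.2·3.3·11.1·1.8) ≈ √1068.13 ≈ 32.6823
abc = 12.9·5.1·14.4 = 947.376
R = abc/(4·Area) ≈ 947.376/(4·32.6823) = 947.376/130.729 ≈ 7.24686

R = 7.247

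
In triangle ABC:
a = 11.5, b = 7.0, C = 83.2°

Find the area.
Two sides and the included angle (SAS): A = ½·a·b·sin(C) = ½·11.5·7.0·sin(83.2°)
sin(83.2°) ≈ 0.992966
A ≈ ½·80.5·0.992966 = 40.25·0.992966 ≈ 39.9669

Area = 39.97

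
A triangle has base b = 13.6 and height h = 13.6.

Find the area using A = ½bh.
A = ½·b·h = ½·13.6·13.6 = ½·184.96 = 92.48

Area = 92.48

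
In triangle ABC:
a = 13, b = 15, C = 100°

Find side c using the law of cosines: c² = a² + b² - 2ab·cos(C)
c² = 13² + 15² − 2·13·15·cos(100°)
cos(100°) ≈ -0.173648
c² ≈ 169 + 225 − 390·(-0.173648) ≈ 394 + 67.7228 ≈ 461.723
c ≈ √461.723 ≈ 21.4877

c = 21.49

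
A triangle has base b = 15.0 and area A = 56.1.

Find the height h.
A = ½·b·h  ⇒  h = 2A/b = 2·56.1/15.0 = 112.2/15.0 ≈ 7.48

h = 7.48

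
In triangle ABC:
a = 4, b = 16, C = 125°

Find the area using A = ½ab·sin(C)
A = ½·a·b·sin(C) = ½·4·16·sin(125°)
sin(125°) ≈ 0.819152
A ≈ ½·64·0.819152 = 32·0.819152 ≈ 26.2129

Area = 26.21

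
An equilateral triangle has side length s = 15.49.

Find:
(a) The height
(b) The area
(a) The height splits the triangle into two 30-60-90 halves: h = s·√3/2 = 15.49·1.73205/2 ≈ 26.8295/2 ≈ 13.4147
(b) Area = (√3/4)·s² = (√3/4)·15.49² = (√3/4)·239.9401 ≈ 0.433013·239.9401 ≈ 103.897

Height = 13.41, Area = 103.9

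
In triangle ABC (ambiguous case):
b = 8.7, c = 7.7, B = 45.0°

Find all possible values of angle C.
b/sin(B) = c/sin(C)  ⇒  sin(C) = c·sin(B)/b = 7.7·sin(45.0°)/8.7
sin(45.0°) ≈ 0.707107
sin(C) ≈ 7.7·0.707107/8.7 ≈ 5.44472/8.7 ≈ 0.62583
Candidate 1: C₁ = arcsin(0.62583) ≈ 38.7431°  →  A = 180° − 45.0° − 38.7431° ≈ 96.2569° > 0, valid
Candidate 2: C₂ = 180° − C₁ ≈ 141.257°  →  A = 180° − 45.0° − 141.257° ≈ -6.2569° ≤ 0, not a valid triangle

C = 38.74° (one solution)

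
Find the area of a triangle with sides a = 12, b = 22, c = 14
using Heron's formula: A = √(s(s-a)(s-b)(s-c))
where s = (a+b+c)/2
s = (12 + 22 + 14)/2 = 48/2 = 24
s − a = 12, s − b = 2, s − c = 10
s(s−a)(s−b)(s−c) = 24·12·2·10 = 5760
Area = √5760 ≈ 75.8947

s = 24.0, Area = 75.89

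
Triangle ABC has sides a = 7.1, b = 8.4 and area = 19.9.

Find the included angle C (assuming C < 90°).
Area = ½·a·b·sin(C)  ⇒  sin(C) = 2·Area/(a·b) = 2·19.9/(7.1·8.4) = 39.8/59.64 ≈ 0.667337
C = arcsin(0.667337) ≈ 41.8619° (taking the acute solution since C < 90°)

C = 41.86°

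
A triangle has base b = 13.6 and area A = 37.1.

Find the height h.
A = ½·b·h  ⇒  h = 2A/b = 2·37.1/13.6 = 74.2/13.6 ≈ 5.45588

h = 5.456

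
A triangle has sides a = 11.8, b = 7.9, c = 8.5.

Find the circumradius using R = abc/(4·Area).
First find the area with Heron's formula.
s = (11.8 + 7.9 + 8.5)/2 = 14.1
Area = √(s(s−a)(s−b)(s−c)) = √(14.1·2.3·6.2·5.6) ≈ √1125.97 ≈ 33.5555
abc = 11.8·7.9·8.5 = 792.37
R = abc/(4·Area) ≈ 792.37/(4·33.5555) = 792.37/134.222 ≈ 5.90343

R = 5.903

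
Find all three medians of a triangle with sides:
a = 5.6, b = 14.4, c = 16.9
Median formula: m_a = ½√(2b² + 2c² − a²) (and cyclically). a² = 31.36, b² = 207.36, c² = 285.61.
m_a = ½√(2·207.36 + 2·285.61 − 31.36) = ½√954.58 ≈ ½·30.8963 ≈ 15.4481
m_b = ½√(2·31.36 + 2·285.61 − 207.36) = ½√426.58 ≈ ½·20.6538 ≈ 10.3269
m_c = ½√(2·31.36 + 2·207.36 − 285.61) = ½√191.83 ≈ ½·13.8503 ≈ 6.92514

m_a = 15.45, m_b = 10.33, m_c = 6.925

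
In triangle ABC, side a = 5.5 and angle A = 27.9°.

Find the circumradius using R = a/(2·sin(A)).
R = a/(2·sin(A)) = 5.5/(2·sin(27.9°))
sin(27.9°) ≈ 0.46793
R ≈ 5.5/(2·0.46793) = 5.5/0.93586 ≈ 5.87695

R = 5.877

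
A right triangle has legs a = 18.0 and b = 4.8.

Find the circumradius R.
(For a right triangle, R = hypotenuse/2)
Hypotenuse c = √(a² + b²) = √(324 + 23.04) = √347.04 ≈ 18.629
R = c/2 ≈ 18.629/2 ≈ 9.3145

R = 9.315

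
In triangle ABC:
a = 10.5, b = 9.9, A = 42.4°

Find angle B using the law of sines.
a/sin(A) = b/sin(B)  ⇒  sin(B) = b·sin(A)/a = 9.9·sin(42.4°)/10.5
sin(42.4°) ≈ 0.674302
sin(B) ≈ 9.9·0.674302/10.5 ≈ 6.67559/10.5 ≈ 0.635771
B = arcsin(0.635771) ≈ 39.4772°
(Since b ≤ a we need B ≤ A, so the obtuse alternative 180° − 39.4772° ≈ 140.523° is rejected.)

B = 39.48°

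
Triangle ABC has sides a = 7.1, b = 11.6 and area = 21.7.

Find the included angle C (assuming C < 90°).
Area = ½·a·b·sin(C)  ⇒  sin(C) = 2·Area/(a·b) = 2·21.7/(7.1·11.6) = 43.4/82.36 ≈ 0.526955
C = arcsin(0.526955) ≈ 31.7999° (taking the acute solution since C < 90°)

C = 31.8°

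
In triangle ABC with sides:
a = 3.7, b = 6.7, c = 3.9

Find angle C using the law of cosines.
c² = a² + b² − 2ab·cos(C)  ⇒  cos(C) = (a² + b² − c²)/(2ab)
cos(C) = (3.7² + 6.7² − 3.9²)/(2·3.7·6.7) = (13.69 + 44.89 − 15.21)/49.58 = 43.37/49.58 ≈ 0.874748
C = arccos(0.874748) ≈ 28.9848°

C = 28.98°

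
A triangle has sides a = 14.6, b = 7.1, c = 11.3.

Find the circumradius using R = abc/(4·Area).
First find the area with Heron's formula.
s = (14.6 + 7.1 + 11.3)/2 = 16.5
Area = √(s(s−a)(s−b)(s−c)) = √(16.5·1.9·9.4·5.2) ≈ √1532.39 ≈ 39.1457
abc = 14.6·7.1·11.3 = 1171.358
R = abc/(4·Area) ≈ 1171.358/(4·39.1457) = 1171.358/156.583 ≈ 7.48075

R = 7.481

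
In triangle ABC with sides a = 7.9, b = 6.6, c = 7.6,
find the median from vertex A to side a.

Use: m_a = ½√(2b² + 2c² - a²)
m_a = ½√(2·6.6² + 2·7.6² − 7.9²) = ½√(2·43.56 + 2·57.76 − 62.41) = ½√(87.12 + 115.52 − 62.41) = ½√140.23
√140.23 ≈ 11.8419, so m_a ≈ 5.92094

m_a = 5.921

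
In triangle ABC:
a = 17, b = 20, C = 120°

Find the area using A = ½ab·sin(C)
A = ½·a·b·sin(C) = ½·17·20·sin(120°)
sin(120°) ≈ 0.866025
A ≈ ½·340·0.866025 = 170·0.866025 ≈ 147.224

Area = 147.2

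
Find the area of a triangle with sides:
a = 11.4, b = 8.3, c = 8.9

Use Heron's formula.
s = (11.4 + 8.3 + 8.9)/2 = 28.6/2 = 14.3
s − a = 2.9, s − b = 6, s − c = 5.4
s(s−a)(s−b)(s−c) = 14.3·2.9·6·5.4 ≈ 1343.63
Area = √1343.63 ≈ 36.6555

Area = 36.66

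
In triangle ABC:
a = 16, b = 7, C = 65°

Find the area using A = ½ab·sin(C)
A = ½·a·b·sin(C) = ½·16·7·sin(65°)
sin(65°) ≈ 0.906308
A ≈ ½·112·0.906308 = 56·0.906308 ≈ 50.7532

Area = 50.75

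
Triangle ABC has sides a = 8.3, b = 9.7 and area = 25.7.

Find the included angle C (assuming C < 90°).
Area = ½·a·b·sin(C)  ⇒  sin(C) = 2·Area/(a·b) = 2·25.7/(8.3·9.7) = 51.4/80.51 ≈ 0.63843
C = arcsin(0.63843) ≈ 39.6748° (taking the acute solution since C < 90°)

C = 39.67°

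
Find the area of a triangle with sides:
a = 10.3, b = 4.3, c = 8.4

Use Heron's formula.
s = (10.3 + 4.3 + 8.4)/2 = 23/2 = 11.5
s − a = 1.2, s − b = 7.2, s − c = 3.1
s(s−a)(s−b)(s−c) = 11.5·1.2·7.2·3.1 ≈ 308.016
Area = √308.016 ≈ 17.5504

Area = 17.55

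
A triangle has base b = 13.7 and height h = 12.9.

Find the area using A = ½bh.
A = ½·b·h = ½·13.7·12.9 = ½·176.73 = 88.365

Area = 88.365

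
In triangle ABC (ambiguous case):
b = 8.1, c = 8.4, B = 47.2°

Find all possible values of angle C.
b/sin(B) = c/sin(C)  ⇒  sin(C) = c·sin(B)/b = 8.4·sin(47.2°)/8.1
sin(47.2°) ≈ 0.73373
sin(C) ≈ 8.4·0.73373/8.1 ≈ 6.16333/8.1 ≈ 0.760905
Candidate 1: C₁ = arcsin(0.760905) ≈ 49.544°  →  A = 180° − 47.2° − 49.544° ≈ 83.256° > 0, valid
Candidate 2: C₂ = 180° − C₁ ≈ 130.456°  →  A = 180° − 47.2° − 130.456° ≈ 2.34405° > 0, valid

C = 49.54° or C = 130.5° (two solutions)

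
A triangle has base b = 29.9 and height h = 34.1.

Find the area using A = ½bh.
A = ½·b·h = ½·29.9·34.1 = ½·1019.59 = 509.795

Area = 509.795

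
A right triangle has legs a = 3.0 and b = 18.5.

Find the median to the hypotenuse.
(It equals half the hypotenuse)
Hypotenuse c = √(a² + b²) = √(9 + 342.25) = √351.25 ≈ 18.7417
Median to hypotenuse = c/2 ≈ 18.7417/2 ≈ 9.37083

Median = 9.371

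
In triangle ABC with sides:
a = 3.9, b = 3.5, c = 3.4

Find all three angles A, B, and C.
Law of cosines for each angle (a² = 15.21, b² = 12.25, c² = 11.56):
cos(A) = (b² + c² − a²)/(2bc) = (12.25 + 11.56 − 15.21)/(2·3.5·3.4) = 8.6/23.8 ≈ 0.361345  ⇒  A ≈ 68.8172°
cos(B) = (a² + c² − b²)/(2ac) = (15.21 + 11.56 − 12.25)/(2·3.9·3.4) = 14.52/26.52 ≈ 0.547511  ⇒  B ≈ 56.8036°
cos(C) = (a² + b² − c²)/(2ab) = (15.21 + 12.25 − 11.56)/(2·3.9·3.5) = 15.9/27.3 ≈ 0.582418  ⇒  C ≈ 54.3792°
Check: A + B + C ≈ 180°

A = 68.82°, B = 56.8°, C = 54.38°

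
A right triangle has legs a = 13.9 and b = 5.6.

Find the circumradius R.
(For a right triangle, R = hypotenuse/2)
Hypotenuse c = √(a² + b²) = √(193.21 + 31.36) = √224.57 ≈ 14.9857
R = c/2 ≈ 14.9857/2 ≈ 7.49283

R = 7.493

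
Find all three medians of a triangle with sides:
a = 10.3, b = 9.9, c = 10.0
Median formula: m_a = ½√(2b² + 2c² − a²) (and cyclically). a² = 106.09, b² = 98.01, c² = 100.
m_a = ½√(2·98.01 + 2·100 − 106.09) = ½√289.93 ≈ ½·17.0273 ≈ 8.51367
m_b = ½√(2·106.09 + 2·100 − 98.01) = ½√314.17 ≈ ½·17.7248 ≈ 8.86242
m_c = ½√(2·106.09 + 2·98.01 − 100) = ½√308.2 ≈ ½·17.5556 ≈ 8.77781

m_a = 8.514, m_b = 8.862, m_c = 8.778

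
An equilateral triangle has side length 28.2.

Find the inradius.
r = Area/s with s the semi-perimeter.
Area = (√3/4)·28.2² = (√3/4)·795.24 ≈ 0.433013·795.24 ≈ 344.349
s = 3·28.2/2 = 42.3
r ≈ 344.349/42.3 ≈ 8.14064
(Equivalently r = side/(2√3) = 28.2/3.4641 ≈ 8.14064.)

r = 8.141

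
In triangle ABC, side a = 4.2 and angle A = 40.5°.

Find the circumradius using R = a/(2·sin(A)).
R = a/(2·sin(A)) = 4.2/(2·sin(40.5°))
sin(40.5°) ≈ 0.649448
R ≈ 4.2/(2·0.649448) = 4.2/1.2989 ≈ 3.23351

R = 3.234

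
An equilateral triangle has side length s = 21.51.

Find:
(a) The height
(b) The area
(a) The height splits the triangle into two 30-60-90 halves: h = s·√3/2 = 21.51·1.73205/2 ≈ 37.2564/2 ≈ 18.6282
(b) Area = (√3/4)·s² = (√3/4)·21.51² = (√3/4)·462.6801 ≈ 0.433013·462.6801 ≈ 200.346

Height = 18.63, Area = 200.3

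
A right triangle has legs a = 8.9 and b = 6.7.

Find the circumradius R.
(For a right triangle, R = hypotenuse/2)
Hypotenuse c = √(a² + b²) = √(79.21 + 44.89) = √124.1 ≈ 11.14
R = c/2 ≈ 11.14/2 ≈ 5.57001

R = 5.57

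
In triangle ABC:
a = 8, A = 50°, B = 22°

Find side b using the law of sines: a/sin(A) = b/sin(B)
a/sin(A) = b/sin(B)  ⇒  b = a·sin(B)/sin(A) = 8·sin(22°)/sin(50°)
sin(22°) ≈ 0.374607, sin(50°) ≈ 0.766044
b ≈ 8·0.374607/0.766044 ≈ 2.99685/0.766044 ≈ 3.91211

b = 3.912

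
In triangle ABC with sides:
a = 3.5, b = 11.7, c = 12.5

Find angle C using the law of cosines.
c² = a² + b² − 2ab·cos(C)  ⇒  cos(C) = (a² + b² − c²)/(2ab)
cos(C) = (3.5² + 11.7² − 12.5²)/(2·3.5·11.7) = (12.25 + 136.89 − 156.25)/81.9 = -7.11/81.9 ≈ -0.0868132
C = arccos(-0.0868132) ≈ 94.9803°

C = 94.98°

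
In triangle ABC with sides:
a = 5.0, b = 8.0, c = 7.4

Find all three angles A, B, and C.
Law of cosines for each angle (a² = 25, b² = 64, c² = 54.76):
cos(A) = (b² + c² − a²)/(2bc) = (64 + 54.76 − 25)/(2·8.0·7.4) = 93.76/118.4 ≈ 0.791892  ⇒  A ≈ 37.6373°
cos(B) = (a² + c² − b²)/(2ac) = (25 + 54.76 − 64)/(2·5.0·7.4) = 15.76/74 ≈ 0.212973  ⇒  B ≈ 77.7034°
cos(C) = (a² + b² − c²)/(2ab) = (25 + 64 − 54.76)/(2·5.0·8.0) = 34.24/80 ≈ 0.428  ⇒  C ≈ 64.6593°
Check: A + B + C ≈ 180°

A = 37.64°, B = 77.7°, C = 64.66°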